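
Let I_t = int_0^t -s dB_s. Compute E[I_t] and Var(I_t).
E[I_t] = 0; Var(I_t) = t^3/3

The Itô integral of a deterministic integrand f(s) has mean 0 because each increment f(s) * (B_{s+ds} - B_s) has mean 0. By the Itô isometry:
  Var( int_0^t f(s) dB_s ) = E[ (int_0^t f(s) dB_s)^2 ] = int_0^t f(s)^2 ds.
Here f(s) = -s, so f(s)^2 = s^2. Integrate:
  int_0^t (s^2) ds = t^3/3.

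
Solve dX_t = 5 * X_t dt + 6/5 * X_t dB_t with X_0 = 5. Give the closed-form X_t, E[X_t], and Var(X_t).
X_t = 5 * exp((107/25) t + (6/5) B_t); E[X_t] = 5*exp(5*t); Var(X_t) = 25*(exp(36*t/25) - 1)*exp(10*t)

For GBM dX = mu X dt + sigma X dB with X_0 = x_0, apply Itô to Y = log X: dY = (mu - sigma^2/2) dt + sigma dB, so Y_t = log(x_0) + (mu - sigma^2/2) t + sigma B_t and hence X_t = x_0 * exp((mu - sigma^2/2) t + sigma B_t).
With mu = 5, sigma = 6/5, x_0 = 5, this gives:
  X_t = 5 * exp((107/25) * t + (6/5) * B_t).
Since sigma*B_t ~ Normal(0, sigma^2 t), E[exp(sigma*B_t)] = exp(sigma^2 t / 2); so E[X_t] = x_0 * exp((mu - sigma^2/2) t) * exp(sigma^2 t / 2) = x_0 * exp(mu t) = 5*exp(5*t).
Var(X_t) = E[X_t^2] - (E[X_t])^2 = x_0^2 * exp(2 mu t) * (exp(sigma^2 t) - 1) = 25*(exp(36*t/25) - 1)*exp(10*t).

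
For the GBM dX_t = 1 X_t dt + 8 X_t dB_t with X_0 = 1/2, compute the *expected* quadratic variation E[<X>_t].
E[<X>_t] = 8*exp(66*t)/33 - 8/33

<X>_t = int_0^t (8 * X_s)^2 ds. Taking expectation inside the integral: E[<X>_t] = 8^2 * int_0^t E[X_s^2] ds. For GBM, E[X_s^2] = x_0^2 * exp((2 mu + sigma^2) s). Integrating:
  E[<X>_t] = 8^2 * (1/2)^2 * (exp((2*1 + 8^2) t) - 1) / (2*1 + 8^2)
           = 8^2 * (1/2)^2 * (exp(66 t) - 1) / 66 = 8*exp(66*t)/33 - 8/33.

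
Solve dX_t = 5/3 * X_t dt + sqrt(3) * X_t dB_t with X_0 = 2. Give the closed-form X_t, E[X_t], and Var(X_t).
X_t = 2 * exp((1/6) t + (sqrt(3)) B_t); E[X_t] = 2*exp(5*t/3); Var(X_t) = 4*(exp(3*t) - 1)*exp(10*t/3)

For GBM dX = mu X dt + sigma X dB with X_0 = x_0, apply Itô to Y = log X: dY = (mu - sigma^2/2) dt + sigma dB, so Y_t = log(x_0) + (mu - sigma^2/2) t + sigma B_t and hence X_t = x_0 * exp((mu - sigma^2/2) t + sigma B_t).
With mu = 5/3, sigma = sqrt(3), x_0 = 2, this gives:
  X_t = 2 * exp((1/6) * t + (sqrt(3)) * B_t).
Since sigma*B_t ~ Normal(0, sigma^2 t), E[exp(sigma*B_t)] = exp(sigma^2 t / 2); so E[X_t] = x_0 * exp((mu - sigma^2/2) t) * exp(sigma^2 t / 2) = x_0 * exp(mu t) = 2*exp(5*t/3).
Var(X_t) = E[X_t^2] - (E[X_t])^2 = x_0^2 * exp(2 mu t) * (exp(sigma^2 t) - 1) = 4*(exp(3*t) - 1)*exp(10*t/3).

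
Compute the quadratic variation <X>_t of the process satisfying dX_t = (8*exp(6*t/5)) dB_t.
<X>_t = 80*exp(12*t/5)/3 - 80/3

For an Itô process dX_t = a(t) dt + b(t) dB_t, the quadratic variation is <X>_t = int_0^t b(s)^2 ds (the drift term does not contribute). Here b(s) = 8*exp(6*s/5), so
  b(s)^2 = 64*exp(12*s/5).
Integrating from 0 to t:
  <X>_t = int_0^t (64*exp(12*s/5)) ds = 80*exp(12*t/5)/3 - 80/3.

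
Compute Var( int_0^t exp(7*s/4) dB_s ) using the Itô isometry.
Var = 2*exp(7*t/2)/7 - 2/7

The Itô integral of a deterministic integrand f(s) has mean 0 because each increment f(s) * (B_{s+ds} - B_s) has mean 0. By the Itô isometry:
  Var( int_0^t f(s) dB_s ) = E[ (int_0^t f(s) dB_s)^2 ] = int_0^t f(s)^2 ds.
Here f(s) = exp(7*s/4), so f(s)^2 = exp(7*s/2). Integrate:
  int_0^t (exp(7*s/2)) ds = 2*exp(7*t/2)/7 - 2/7.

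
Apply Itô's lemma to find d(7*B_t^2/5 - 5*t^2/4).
d(7*B_t^2/5 - 5*t^2/4) = (7/5 - 5*t/2) dt + (14*B_t/5) dB_t

Itô's formula for f(t, x): d f(t, B_t) = (f_t + (1/2) f_xx) dt + f_x dB_t. Compute partials of f(t, x) = -5*t^2/4 + 7*x^2/5:
  f_t(t,x)  = -5*t/2
  f_x(t,x)  = 14*x/5
  f_xx(t,x) = 14/5
Assemble drift = f_t + (1/2) f_xx = 7/5 - 5*t/2 and diffusion = f_x = 14*x/5. Substituting x = B_t:
  d(7*B_t^2/5 - 5*t^2/4) = (7/5 - 5*t/2) dt + (14*B_t/5) dB_t.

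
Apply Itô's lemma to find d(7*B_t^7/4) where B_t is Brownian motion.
d(7*B_t^7/4) = (147*B_t^5/4) dt + (49*B_t^6/4) dB_t

Itô's formula for f(B_t) gives d f(B_t) = f'(B_t) dB_t + (1/2) f''(B_t) dt. Compute derivatives of f(x) = 7*x^7/4:
  f'(x)  = 49*x^6/4
  f''(x) = 147*x^5/2
Substitute x = B_t and multiply the f'' term by 1/2:
  drift     = (1/2) * (147*x^5/2) evaluated at B_t = 147*B_t^5/4
  diffusion = (49*x^6/4) evaluated at B_t = 49*B_t^6/4
Therefore d(7*B_t^7/4) = (147*B_t^5/4) dt + (49*B_t^6/4) dB_t.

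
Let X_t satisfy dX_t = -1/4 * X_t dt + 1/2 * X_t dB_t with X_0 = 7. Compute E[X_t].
E[X_t] = 7*exp(-t/4)

For GBM dX = mu X dt + sigma X dB with X_0 = x_0, apply Itô to Y = log X: dY = (mu - sigma^2/2) dt + sigma dB, so Y_t = log(x_0) + (mu - sigma^2/2) t + sigma B_t and hence X_t = x_0 * exp((mu - sigma^2/2) t + sigma B_t).
With mu = -1/4, sigma = 1/2, x_0 = 7, this gives:
  X_t = 7 * exp((-3/8) * t + (1/2) * B_t).
Since sigma*B_t ~ Normal(0, sigma^2 t), E[exp(sigma*B_t)] = exp(sigma^2 t / 2); so E[X_t] = x_0 * exp((mu - sigma^2/2) t) * exp(sigma^2 t / 2) = x_0 * exp(mu t) = 7*exp(-t/4).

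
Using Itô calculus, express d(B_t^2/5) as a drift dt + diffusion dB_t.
d(B_t^2/5) = (1/5) dt + (2*B_t/5) dB_t

Itô's formula for f(B_t) gives d f(B_t) = f'(B_t) dB_t + (1/2) f''(B_t) dt. Compute derivatives of f(x) = x^2/5:
  f'(x)  = 2*x/5
  f''(x) = 2/5
Substitute x = B_t and multiply the f'' term by 1/2:
  drift     = (1/2) * (2/5) evaluated at B_t = 1/5
  diffusion = (2*x/5) evaluated at B_t = 2*B_t/5
Therefore d(B_t^2/5) = (1/5) dt + (2*B_t/5) dB_t.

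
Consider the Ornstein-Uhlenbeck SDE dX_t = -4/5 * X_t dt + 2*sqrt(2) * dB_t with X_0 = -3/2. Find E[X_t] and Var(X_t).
E[X_t] = -3*exp(-4*t/5)/2; Var(X_t) = 5 - 5*exp(-8*t/5)

The OU SDE dX = -theta X dt + sigma dB admits the integrating factor exp(theta t): d(exp(theta t) X_t) = sigma exp(theta t) dB_t. Integrating from 0 to t:
  X_t = x_0 * exp(-theta t) + sigma * int_0^t exp(-theta (t-s)) dB_s.
The Itô integral has mean 0 and (by the Itô isometry) variance sigma^2 * int_0^t exp(-2 theta (t - s)) ds = sigma^2 * (1 - exp(-2 theta t)) / (2 theta).
With theta = 4/5, sigma = 2*sqrt(2), x_0 = -3/2:
  E[X_t] = -3/2 * exp(-4/5 t) = -3*exp(-4*t/5)/2
  Var(X_t) = (2*sqrt(2))^2 * (1 - exp(-2*4/5 t)) / (2 * 4/5) = 5 - 5*exp(-8*t/5).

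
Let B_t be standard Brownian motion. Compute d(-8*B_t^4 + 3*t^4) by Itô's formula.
d(-8*B_t^4 + 3*t^4) = (-48*B_t^2 + 12*t^3) dt + (-32*B_t^3) dB_t

Itô's formula for f(t, x): d f(t, B_t) = (f_t + (1/2) f_xx) dt + f_x dB_t. Compute partials of f(t, x) = 3*t^4 - 8*x^4:
  f_t(t,x)  = 12*t^3
  f_x(t,x)  = -32*x^3
  f_xx(t,x) = -96*x^2
Assemble drift = f_t + (1/2) f_xx = 12*t^3 - 48*x^2 and diffusion = f_x = -32*x^3. Substituting x = B_t:
  d(-8*B_t^4 + 3*t^4) = (-48*B_t^2 + 12*t^3) dt + (-32*B_t^3) dB_t.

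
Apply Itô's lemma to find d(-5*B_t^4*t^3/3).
d(-5*B_t^4*t^3/3) = (5*B_t^2*t^2*(-B_t^2 - 2*t)) dt + (-20*B_t^3*t^3/3) dB_t

Itô's formula for f(t, x): d f(t, B_t) = (f_t + (1/2) f_xx) dt + f_x dB_t. Compute partials of f(t, x) = -5*t^3*x^4/3:
  f_t(t,x)  = -5*t^2*x^4
  f_x(t,x)  = -20*t^3*x^3/3
  f_xx(t,x) = -20*t^3*x^2
Assemble drift = f_t + (1/2) f_xx = 5*t^2*x^2*(-2*t - x^2) and diffusion = f_x = -20*t^3*x^3/3. Substituting x = B_t:
  d(-5*B_t^4*t^3/3) = (5*B_t^2*t^2*(-B_t^2 - 2*t)) dt + (-20*B_t^3*t^3/3) dB_t.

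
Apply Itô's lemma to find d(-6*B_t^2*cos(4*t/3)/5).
d(-6*B_t^2*cos(4*t/3)/5) = (8*B_t^2*sin(4*t/3)/5 - 6*cos(4*t/3)/5) dt + (-12*B_t*cos(4*t/3)/5) dB_t

Itô's formula for f(t, x): d f(t, B_t) = (f_t + (1/2) f_xx) dt + f_x dB_t. Compute partials of f(t, x) = -6*x^2*cos(4*t/3)/5:
  f_t(t,x)  = 8*x^2*sin(4*t/3)/5
  f_x(t,x)  = -12*x*cos(4*t/3)/5
  f_xx(t,x) = -12*cos(4*t/3)/5
Assemble drift = f_t + (1/2) f_xx = 8*x^2*sin(4*t/3)/5 - 6*cos(4*t/3)/5 and diffusion = f_x = -12*x*cos(4*t/3)/5. Substituting x = B_t:
  d(-6*B_t^2*cos(4*t/3)/5) = (8*B_t^2*sin(4*t/3)/5 - 6*cos(4*t/3)/5) dt + (-12*B_t*cos(4*t/3)/5) dB_t.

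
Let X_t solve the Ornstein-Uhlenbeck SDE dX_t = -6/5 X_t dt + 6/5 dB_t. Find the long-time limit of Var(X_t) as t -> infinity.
lim Var(X_t) = 3/5

The OU SDE dX = -theta X dt + sigma dB admits the integrating factor exp(theta t): d(exp(theta t) X_t) = sigma exp(theta t) dB_t. Integrating from 0 to t gives X_t = x_0 * exp(-theta t) + sigma * int_0^t exp(-theta (t-s)) dB_s for any initial x_0. The Itô integral has variance (by the Itô isometry) sigma^2 * int_0^t exp(-2 theta (t - s)) ds = sigma^2 * (1 - exp(-2 theta t)) / (2 theta), independent of x_0.
With theta = 6/5, sigma = 6/5:
  Var(X_t) = (6/5)^2 * (1 - exp(-2*6/5 t)) / (2 * 6/5) = 3/5 - 3*exp(-12*t/5)/5.
As t -> infinity, exp(-2*6/5 t) -> 0, so the stationary variance is sigma^2 / (2 theta) = 3/5.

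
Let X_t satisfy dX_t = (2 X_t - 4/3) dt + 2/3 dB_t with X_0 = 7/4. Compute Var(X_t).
Var(X_t) = exp(4*t)/9 - 1/9

The variance V(t) = Var(X_t) satisfies V'(t) = 2 a V(t) + c^2 with V(0) = 0 (drift coefficient is linear in X, diffusion is constant). With a = 2, c = 2/3, the solution is
  V(t) = (c^2 / (2 a)) * (exp(2 a t) - 1)
       = ((2/3)^2 / (2*2)) * (exp(4 t) - 1)
       = exp(4*t)/9 - 1/9.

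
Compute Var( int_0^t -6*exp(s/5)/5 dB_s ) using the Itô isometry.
Var = 18*exp(2*t/5)/5 - 18/5

The Itô integral of a deterministic integrand f(s) has mean 0 because each increment f(s) * (B_{s+ds} - B_s) has mean 0. By the Itô isometry:
  Var( int_0^t f(s) dB_s ) = E[ (int_0^t f(s) dB_s)^2 ] = int_0^t f(s)^2 ds.
Here f(s) = -6*exp(s/5)/5, so f(s)^2 = 36*exp(2*s/5)/25. Integrate:
  int_0^t (36*exp(2*s/5)/25) ds = 18*exp(2*t/5)/5 - 18/5.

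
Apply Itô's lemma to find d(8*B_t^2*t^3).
d(8*B_t^2*t^3) = (8*t^2*(3*B_t^2 + t)) dt + (16*B_t*t^3) dB_t

Itô's formula for f(t, x): d f(t, B_t) = (f_t + (1/2) f_xx) dt + f_x dB_t. Compute partials of f(t, x) = 8*t^3*x^2:
  f_t(t,x)  = 24*t^2*x^2
  f_x(t,x)  = 16*t^3*x
  f_xx(t,x) = 16*t^3
Assemble drift = f_t + (1/2) f_xx = 8*t^2*(t + 3*x^2) and diffusion = f_x = 16*t^3*x. Substituting x = B_t:
  d(8*B_t^2*t^3) = (8*t^2*(3*B_t^2 + t)) dt + (16*B_t*t^3) dB_t.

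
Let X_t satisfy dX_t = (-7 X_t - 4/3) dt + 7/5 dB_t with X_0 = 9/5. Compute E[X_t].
E[X_t] = -4/21 + 209*exp(-7*t)/105

Taking expectations and using E[dB_t] = 0, the mean m(t) = E[X_t] satisfies the ODE m'(t) = a m(t) + b with m(0) = x_0. With a = -7, b = -4/3, x_0 = 9/5, the solution is
  m(t) = x_0 * exp(a t) + (b/a) * (exp(a t) - 1)
       = (9/5) * exp((-7) t) + ((-4/3)/(-7)) * (exp((-7) t) - 1)
       = -4/21 + 209*exp(-7*t)/105.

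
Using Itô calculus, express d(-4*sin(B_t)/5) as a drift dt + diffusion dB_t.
d(-4*sin(B_t)/5) = (2*sin(B_t)/5) dt + (-4*cos(B_t)/5) dB_t

Itô's formula for f(B_t) gives d f(B_t) = f'(B_t) dB_t + (1/2) f''(B_t) dt. Compute derivatives of f(x) = -4*sin(x)/5:
  f'(x)  = -4*cos(x)/5
  f''(x) = 4*sin(x)/5
Substitute x = B_t and multiply the f'' term by 1/2:
  drift     = (1/2) * (4*sin(x)/5) evaluated at B_t = 2*sin(B_t)/5
  diffusion = (-4*cos(x)/5) evaluated at B_t = -4*cos(B_t)/5
Therefore d(-4*sin(B_t)/5) = (2*sin(B_t)/5) dt + (-4*cos(B_t)/5) dB_t.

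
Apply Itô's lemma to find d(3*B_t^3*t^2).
d(3*B_t^3*t^2) = (3*B_t*t*(2*B_t^2 + 3*t)) dt + (9*B_t^2*t^2) dB_t

Itô's formula for f(t, x): d f(t, B_t) = (f_t + (1/2) f_xx) dt + f_x dB_t. Compute partials of f(t, x) = 3*t^2*x^3:
  f_t(t,x)  = 6*t*x^3
  f_x(t,x)  = 9*t^2*x^2
  f_xx(t,x) = 18*t^2*x
Assemble drift = f_t + (1/2) f_xx = 3*t*x*(3*t + 2*x^2) and diffusion = f_x = 9*t^2*x^2. Substituting x = B_t:
  d(3*B_t^3*t^2) = (3*B_t*t*(2*B_t^2 + 3*t)) dt + (9*B_t^2*t^2) dB_t.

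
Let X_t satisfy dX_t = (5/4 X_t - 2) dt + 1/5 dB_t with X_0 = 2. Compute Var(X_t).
Var(X_t) = 2*exp(5*t/2)/125 - 2/125

The variance V(t) = Var(X_t) satisfies V'(t) = 2 a V(t) + c^2 with V(0) = 0 (drift coefficient is linear in X, diffusion is constant). With a = 5/4, c = 1/5, the solution is
  V(t) = (c^2 / (2 a)) * (exp(2 a t) - 1)
       = ((1/5)^2 / (2*(5/4))) * (exp((5/2) t) - 1)
       = 2*exp(5*t/2)/125 - 2/125.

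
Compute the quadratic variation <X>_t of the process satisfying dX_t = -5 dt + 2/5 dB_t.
<X>_t = 4*t/25

For an Itô process dX_t = a(t) dt + b(t) dB_t, the quadratic variation is <X>_t = int_0^t b(s)^2 ds (the drift term does not contribute). Here b(s) = 2/5, so
  b(s)^2 = 4/25.
Integrating from 0 to t:
  <X>_t = int_0^t (4/25) ds = 4*t/25.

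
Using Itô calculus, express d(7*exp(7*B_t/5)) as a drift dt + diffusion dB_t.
d(7*exp(7*B_t/5)) = (343*exp(7*B_t/5)/50) dt + (49*exp(7*B_t/5)/5) dB_t

Itô's formula for f(B_t) gives d f(B_t) = f'(B_t) dB_t + (1/2) f''(B_t) dt. Compute derivatives of f(x) = 7*exp(7*x/5):
  f'(x)  = 49*exp(7*x/5)/5
  f''(x) = 343*exp(7*x/5)/25
Substitute x = B_t and multiply the f'' term by 1/2:
  drift     = (1/2) * (343*exp(7*x/5)/25) evaluated at B_t = 343*exp(7*B_t/5)/50
  diffusion = (49*exp(7*x/5)/5) evaluated at B_t = 49*exp(7*B_t/5)/5
Therefore d(7*exp(7*B_t/5)) = (343*exp(7*B_t/5)/50) dt + (49*exp(7*B_t/5)/5) dB_t.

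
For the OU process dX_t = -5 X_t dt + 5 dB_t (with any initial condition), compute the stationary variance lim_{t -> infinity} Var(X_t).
lim Var(X_t) = 5/2

The OU SDE dX = -theta X dt + sigma dB admits the integrating factor exp(theta t): d(exp(theta t) X_t) = sigma exp(theta t) dB_t. Integrating from 0 to t gives X_t = x_0 * exp(-theta t) + sigma * int_0^t exp(-theta (t-s)) dB_s for any initial x_0. The Itô integral has variance (by the Itô isometry) sigma^2 * int_0^t exp(-2 theta (t - s)) ds = sigma^2 * (1 - exp(-2 theta t)) / (2 theta), independent of x_0.
With theta = 5, sigma = 5:
  Var(X_t) = (5)^2 * (1 - exp(-2*5 t)) / (2 * 5) = 5/2 - 5*exp(-10*t)/2.
As t -> infinity, exp(-2*5 t) -> 0, so the stationary variance is sigma^2 / (2 theta) = 5/2.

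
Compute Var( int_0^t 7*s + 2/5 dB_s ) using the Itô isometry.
Var = t*(1225*t^2 + 210*t + 12)/75

The Itô integral of a deterministic integrand f(s) has mean 0 because each increment f(s) * (B_{s+ds} - B_s) has mean 0. By the Itô isometry:
  Var( int_0^t f(s) dB_s ) = E[ (int_0^t f(s) dB_s)^2 ] = int_0^t f(s)^2 ds.
Here f(s) = 7*s + 2/5, so f(s)^2 = (35*s + 2)^2/25. Integrate:
  int_0^t ((35*s + 2)^2/25) ds = t*(1225*t^2 + 210*t + 12)/75.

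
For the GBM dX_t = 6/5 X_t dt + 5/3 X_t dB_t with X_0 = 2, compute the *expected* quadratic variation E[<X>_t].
E[<X>_t] = 500*exp(233*t/45)/233 - 500/233

<X>_t = int_0^t ((5/3) * X_s)^2 ds. Taking expectation inside the integral: E[<X>_t] = (5/3)^2 * int_0^t E[X_s^2] ds. For GBM, E[X_s^2] = x_0^2 * exp((2 mu + sigma^2) s). Integrating:
  E[<X>_t] = (5/3)^2 * 2^2 * (exp((2*(6/5) + (5/3)^2) t) - 1) / (2*(6/5) + (5/3)^2)
           = (5/3)^2 * 2^2 * (exp((233/45) t) - 1) / (233/45) = 500*exp(233*t/45)/233 - 500/233.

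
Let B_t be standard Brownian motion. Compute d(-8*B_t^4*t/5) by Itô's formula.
d(-8*B_t^4*t/5) = (8*B_t^2*(-B_t^2 - 6*t)/5) dt + (-32*B_t^3*t/5) dB_t

Itô's formula for f(t, x): d f(t, B_t) = (f_t + (1/2) f_xx) dt + f_x dB_t. Compute partials of f(t, x) = -8*t*x^4/5:
  f_t(t,x)  = -8*x^4/5
  f_x(t,x)  = -32*t*x^3/5
  f_xx(t,x) = -96*t*x^2/5
Assemble drift = f_t + (1/2) f_xx = 8*x^2*(-6*t - x^2)/5 and diffusion = f_x = -32*t*x^3/5. Substituting x = B_t:
  d(-8*B_t^4*t/5) = (8*B_t^2*(-B_t^2 - 6*t)/5) dt + (-32*B_t^3*t/5) dB_t.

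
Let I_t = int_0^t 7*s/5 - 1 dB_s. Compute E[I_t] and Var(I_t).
E[I_t] = 0; Var(I_t) = t*(49*t^2 - 105*t + 75)/75

The Itô integral of a deterministic integrand f(s) has mean 0 because each increment f(s) * (B_{s+ds} - B_s) has mean 0. By the Itô isometry:
  Var( int_0^t f(s) dB_s ) = E[ (int_0^t f(s) dB_s)^2 ] = int_0^t f(s)^2 ds.
Here f(s) = 7*s/5 - 1, so f(s)^2 = (7*s - 5)^2/25. Integrate:
  int_0^t ((7*s - 5)^2/25) ds = t*(49*t^2 - 105*t + 75)/75.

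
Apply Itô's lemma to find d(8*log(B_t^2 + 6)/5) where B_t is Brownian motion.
d(8*log(B_t^2 + 6)/5) = (8*(6 - B_t^2)/(5*(B_t^2 + 6)^2)) dt + (16*B_t/(5*(B_t^2 + 6))) dB_t

Itô's formula for f(B_t) gives d f(B_t) = f'(B_t) dB_t + (1/2) f''(B_t) dt. Compute derivatives of f(x) = 8*log(x^2 + 6)/5:
  f'(x)  = 16*x/(5*(x^2 + 6))
  f''(x) = 16*(6 - x^2)/(5*(x^2 + 6)^2)
Substitute x = B_t and multiply the f'' term by 1/2:
  drift     = (1/2) * (16*(6 - x^2)/(5*(x^2 + 6)^2)) evaluated at B_t = 8*(6 - B_t^2)/(5*(B_t^2 + 6)^2)
  diffusion = (16*x/(5*(x^2 + 6))) evaluated at B_t = 16*B_t/(5*(B_t^2 + 6))
Therefore d(8*log(B_t^2 + 6)/5) = (8*(6 - B_t^2)/(5*(B_t^2 + 6)^2)) dt + (16*B_t/(5*(B_t^2 + 6))) dB_t.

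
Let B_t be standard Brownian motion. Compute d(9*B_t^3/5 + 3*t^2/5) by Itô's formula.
d(9*B_t^3/5 + 3*t^2/5) = (27*B_t/5 + 6*t/5) dt + (27*B_t^2/5) dB_t

Itô's formula for f(t, x): d f(t, B_t) = (f_t + (1/2) f_xx) dt + f_x dB_t. Compute partials of f(t, x) = 3*t^2/5 + 9*x^3/5:
  f_t(t,x)  = 6*t/5
  f_x(t,x)  = 27*x^2/5
  f_xx(t,x) = 54*x/5
Assemble drift = f_t + (1/2) f_xx = 6*t/5 + 27*x/5 and diffusion = f_x = 27*x^2/5. Substituting x = B_t:
  d(9*B_t^3/5 + 3*t^2/5) = (27*B_t/5 + 6*t/5) dt + (27*B_t^2/5) dB_t.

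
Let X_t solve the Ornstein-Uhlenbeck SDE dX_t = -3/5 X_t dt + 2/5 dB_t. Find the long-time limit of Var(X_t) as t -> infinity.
lim Var(X_t) = 2/15

The OU SDE dX = -theta X dt + sigma dB admits the integrating factor exp(theta t): d(exp(theta t) X_t) = sigma exp(theta t) dB_t. Integrating from 0 to t gives X_t = x_0 * exp(-theta t) + sigma * int_0^t exp(-theta (t-s)) dB_s for any initial x_0. The Itô integral has variance (by the Itô isometry) sigma^2 * int_0^t exp(-2 theta (t - s)) ds = sigma^2 * (1 - exp(-2 theta t)) / (2 theta), independent of x_0.
With theta = 3/5, sigma = 2/5:
  Var(X_t) = (2/5)^2 * (1 - exp(-2*3/5 t)) / (2 * 3/5) = 2/15 - 2*exp(-6*t/5)/15.
As t -> infinity, exp(-2*3/5 t) -> 0, so the stationary variance is sigma^2 / (2 theta) = 2/15.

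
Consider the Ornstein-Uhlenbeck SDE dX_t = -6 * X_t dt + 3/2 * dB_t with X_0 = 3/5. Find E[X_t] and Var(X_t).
E[X_t] = 3*exp(-6*t)/5; Var(X_t) = 3/16 - 3*exp(-12*t)/16

The OU SDE dX = -theta X dt + sigma dB admits the integrating factor exp(theta t): d(exp(theta t) X_t) = sigma exp(theta t) dB_t. Integrating from 0 to t:
  X_t = x_0 * exp(-theta t) + sigma * int_0^t exp(-theta (t-s)) dB_s.
The Itô integral has mean 0 and (by the Itô isometry) variance sigma^2 * int_0^t exp(-2 theta (t - s)) ds = sigma^2 * (1 - exp(-2 theta t)) / (2 theta).
With theta = 6, sigma = 3/2, x_0 = 3/5:
  E[X_t] = 3/5 * exp(-6 t) = 3*exp(-6*t)/5
  Var(X_t) = (3/2)^2 * (1 - exp(-2*6 t)) / (2 * 6) = 3/16 - 3*exp(-12*t)/16.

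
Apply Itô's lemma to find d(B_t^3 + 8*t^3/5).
d(B_t^3 + 8*t^3/5) = (3*B_t + 24*t^2/5) dt + (3*B_t^2) dB_t

Itô's formula for f(t, x): d f(t, B_t) = (f_t + (1/2) f_xx) dt + f_x dB_t. Compute partials of f(t, x) = 8*t^3/5 + x^3:
  f_t(t,x)  = 24*t^2/5
  f_x(t,x)  = 3*x^2
  f_xx(t,x) = 6*x
Assemble drift = f_t + (1/2) f_xx = 24*t^2/5 + 3*x and diffusion = f_x = 3*x^2. Substituting x = B_t:
  d(B_t^3 + 8*t^3/5) = (3*B_t + 24*t^2/5) dt + (3*B_t^2) dB_t.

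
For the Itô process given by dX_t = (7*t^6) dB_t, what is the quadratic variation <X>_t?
<X>_t = 49*t^13/13

For an Itô process dX_t = a(t) dt + b(t) dB_t, the quadratic variation is <X>_t = int_0^t b(s)^2 ds (the drift term does not contribute). Here b(s) = 7*s^6, so
  b(s)^2 = 49*s^12.
Integrating from 0 to t:
  <X>_t = int_0^t (49*s^12) ds = 49*t^13/13.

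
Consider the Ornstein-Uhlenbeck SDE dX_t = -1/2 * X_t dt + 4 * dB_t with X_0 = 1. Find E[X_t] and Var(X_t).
E[X_t] = exp(-t/2); Var(X_t) = 16 - 16*exp(-t)

The OU SDE dX = -theta X dt + sigma dB admits the integrating factor exp(theta t): d(exp(theta t) X_t) = sigma exp(theta t) dB_t. Integrating from 0 to t:
  X_t = x_0 * exp(-theta t) + sigma * int_0^t exp(-theta (t-s)) dB_s.
The Itô integral has mean 0 and (by the Itô isometry) variance sigma^2 * int_0^t exp(-2 theta (t - s)) ds = sigma^2 * (1 - exp(-2 theta t)) / (2 theta).
With theta = 1/2, sigma = 4, x_0 = 1:
  E[X_t] = 1 * exp(-1/2 t) = exp(-t/2)
  Var(X_t) = (4)^2 * (1 - exp(-2*1/2 t)) / (2 * 1/2) = 16 - 16*exp(-t).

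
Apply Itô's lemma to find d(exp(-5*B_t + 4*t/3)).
d(exp(-5*B_t + 4*t/3)) = (83*exp(-5*B_t + 4*t/3)/6) dt + (-5*exp(-5*B_t + 4*t/3)) dB_t

Itô's formula for f(t, x): d f(t, B_t) = (f_t + (1/2) f_xx) dt + f_x dB_t. Compute partials of f(t, x) = exp(4*t/3 - 5*x):
  f_t(t,x)  = 4*exp(4*t/3 - 5*x)/3
  f_x(t,x)  = -5*exp(4*t/3 - 5*x)
  f_xx(t,x) = 25*exp(4*t/3 - 5*x)
Assemble drift = f_t + (1/2) f_xx = 83*exp(4*t/3 - 5*x)/6 and diffusion = f_x = -5*exp(4*t/3 - 5*x). Substituting x = B_t:
  d(exp(-5*B_t + 4*t/3)) = (83*exp(-5*B_t + 4*t/3)/6) dt + (-5*exp(-5*B_t + 4*t/3)) dB_t.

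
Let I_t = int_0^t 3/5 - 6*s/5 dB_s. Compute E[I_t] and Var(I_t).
E[I_t] = 0; Var(I_t) = 3*t*(4*t^2 - 6*t + 3)/25

The Itô integral of a deterministic integrand f(s) has mean 0 because each increment f(s) * (B_{s+ds} - B_s) has mean 0. By the Itô isometry:
  Var( int_0^t f(s) dB_s ) = E[ (int_0^t f(s) dB_s)^2 ] = int_0^t f(s)^2 ds.
Here f(s) = 3/5 - 6*s/5, so f(s)^2 = 9*(2*s - 1)^2/25. Integrate:
  int_0^t (9*(2*s - 1)^2/25) ds = 3*t*(4*t^2 - 6*t + 3)/25.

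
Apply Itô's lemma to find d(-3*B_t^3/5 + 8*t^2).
d(-3*B_t^3/5 + 8*t^2) = (-9*B_t/5 + 16*t) dt + (-9*B_t^2/5) dB_t

Itô's formula for f(t, x): d f(t, B_t) = (f_t + (1/2) f_xx) dt + f_x dB_t. Compute partials of f(t, x) = 8*t^2 - 3*x^3/5:
  f_t(t,x)  = 16*t
  f_x(t,x)  = -9*x^2/5
  f_xx(t,x) = -18*x/5
Assemble drift = f_t + (1/2) f_xx = 16*t - 9*x/5 and diffusion = f_x = -9*x^2/5. Substituting x = B_t:
  d(-3*B_t^3/5 + 8*t^2) = (-9*B_t/5 + 16*t) dt + (-9*B_t^2/5) dB_t.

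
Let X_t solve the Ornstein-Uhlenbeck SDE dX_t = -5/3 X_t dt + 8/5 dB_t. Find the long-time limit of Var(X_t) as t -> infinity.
lim Var(X_t) = 96/125

The OU SDE dX = -theta X dt + sigma dB admits the integrating factor exp(theta t): d(exp(theta t) X_t) = sigma exp(theta t) dB_t. Integrating from 0 to t gives X_t = x_0 * exp(-theta t) + sigma * int_0^t exp(-theta (t-s)) dB_s for any initial x_0. The Itô integral has variance (by the Itô isometry) sigma^2 * int_0^t exp(-2 theta (t - s)) ds = sigma^2 * (1 - exp(-2 theta t)) / (2 theta), independent of x_0.
With theta = 5/3, sigma = 8/5:
  Var(X_t) = (8/5)^2 * (1 - exp(-2*5/3 t)) / (2 * 5/3) = 96/125 - 96*exp(-10*t/3)/125.
As t -> infinity, exp(-2*5/3 t) -> 0, so the stationary variance is sigma^2 / (2 theta) = 96/125.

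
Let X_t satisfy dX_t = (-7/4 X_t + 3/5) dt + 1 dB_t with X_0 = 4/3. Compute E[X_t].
E[X_t] = 12/35 + 104*exp(-7*t/4)/105

Taking expectations and using E[dB_t] = 0, the mean m(t) = E[X_t] satisfies the ODE m'(t) = a m(t) + b with m(0) = x_0. With a = -7/4, b = 3/5, x_0 = 4/3, the solution is
  m(t) = x_0 * exp(a t) + (b/a) * (exp(a t) - 1)
       = (4/3) * exp((-7/4) t) + ((3/5)/(-7/4)) * (exp((-7/4) t) - 1)
       = 12/35 + 104*exp(-7*t/4)/105.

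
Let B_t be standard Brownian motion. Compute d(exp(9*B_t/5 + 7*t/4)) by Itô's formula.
d(exp(9*B_t/5 + 7*t/4)) = (337*exp(9*B_t/5 + 7*t/4)/100) dt + (9*exp(9*B_t/5 + 7*t/4)/5) dB_t

Itô's formula for f(t, x): d f(t, B_t) = (f_t + (1/2) f_xx) dt + f_x dB_t. Compute partials of f(t, x) = exp(7*t/4 + 9*x/5):
  f_t(t,x)  = 7*exp(7*t/4 + 9*x/5)/4
  f_x(t,x)  = 9*exp(7*t/4 + 9*x/5)/5
  f_xx(t,x) = 81*exp(7*t/4 + 9*x/5)/25
Assemble drift = f_t + (1/2) f_xx = 337*exp(7*t/4 + 9*x/5)/100 and diffusion = f_x = 9*exp(7*t/4 + 9*x/5)/5. Substituting x = B_t:
  d(exp(9*B_t/5 + 7*t/4)) = (337*exp(9*B_t/5 + 7*t/4)/100) dt + (9*exp(9*B_t/5 + 7*t/4)/5) dB_t.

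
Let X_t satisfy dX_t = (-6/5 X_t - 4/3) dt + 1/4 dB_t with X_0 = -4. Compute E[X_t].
E[X_t] = -10/9 - 26*exp(-6*t/5)/9

Taking expectations and using E[dB_t] = 0, the mean m(t) = E[X_t] satisfies the ODE m'(t) = a m(t) + b with m(0) = x_0. With a = -6/5, b = -4/3, x_0 = -4, the solution is
  m(t) = x_0 * exp(a t) + (b/a) * (exp(a t) - 1)
       = (-4) * exp((-6/5) t) + ((-4/3)/(-6/5)) * (exp((-6/5) t) - 1)
       = -10/9 - 26*exp(-6*t/5)/9.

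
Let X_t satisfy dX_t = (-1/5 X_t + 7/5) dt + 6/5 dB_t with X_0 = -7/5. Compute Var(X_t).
Var(X_t) = 18/5 - 18*exp(-2*t/5)/5

The variance V(t) = Var(X_t) satisfies V'(t) = 2 a V(t) + c^2 with V(0) = 0 (drift coefficient is linear in X, diffusion is constant). With a = -1/5, c = 6/5, the solution is
  V(t) = (c^2 / (2 a)) * (exp(2 a t) - 1)
       = ((6/5)^2 / (2*(-1/5))) * (exp((-2/5) t) - 1)
       = 18/5 - 18*exp(-2*t/5)/5.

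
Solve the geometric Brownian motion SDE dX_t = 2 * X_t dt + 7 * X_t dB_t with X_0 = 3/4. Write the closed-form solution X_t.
X_t = 3/4 * exp((-45/2) * t + (7) * B_t)

For GBM dX = mu X dt + sigma X dB with X_0 = x_0, apply Itô to Y = log X: dY = (mu - sigma^2/2) dt + sigma dB, so Y_t = log(x_0) + (mu - sigma^2/2) t + sigma B_t and hence X_t = x_0 * exp((mu - sigma^2/2) t + sigma B_t).
With mu = 2, sigma = 7, x_0 = 3/4, this gives:
  X_t = 3/4 * exp((-45/2) * t + (7) * B_t).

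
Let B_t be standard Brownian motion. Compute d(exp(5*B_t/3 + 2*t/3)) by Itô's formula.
d(exp(5*B_t/3 + 2*t/3)) = (37*exp(5*B_t/3 + 2*t/3)/18) dt + (5*exp(5*B_t/3 + 2*t/3)/3) dB_t

Itô's formula for f(t, x): d f(t, B_t) = (f_t + (1/2) f_xx) dt + f_x dB_t. Compute partials of f(t, x) = exp(2*t/3 + 5*x/3):
  f_t(t,x)  = 2*exp(2*t/3 + 5*x/3)/3
  f_x(t,x)  = 5*exp(2*t/3 + 5*x/3)/3
  f_xx(t,x) = 25*exp(2*t/3 + 5*x/3)/9
Assemble drift = f_t + (1/2) f_xx = 37*exp(2*t/3 + 5*x/3)/18 and diffusion = f_x = 5*exp(2*t/3 + 5*x/3)/3. Substituting x = B_t:
  d(exp(5*B_t/3 + 2*t/3)) = (37*exp(5*B_t/3 + 2*t/3)/18) dt + (5*exp(5*B_t/3 + 2*t/3)/3) dB_t.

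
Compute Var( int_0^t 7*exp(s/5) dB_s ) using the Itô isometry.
Var = 245*exp(2*t/5)/2 - 245/2

The Itô integral of a deterministic integrand f(s) has mean 0 because each increment f(s) * (B_{s+ds} - B_s) has mean 0. By the Itô isometry:
  Var( int_0^t f(s) dB_s ) = E[ (int_0^t f(s) dB_s)^2 ] = int_0^t f(s)^2 ds.
Here f(s) = 7*exp(s/5), so f(s)^2 = 49*exp(2*s/5). Integrate:
  int_0^t (49*exp(2*s/5)) ds = 245*exp(2*t/5)/2 - 245/2.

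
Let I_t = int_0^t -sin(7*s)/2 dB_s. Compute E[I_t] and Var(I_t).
E[I_t] = 0; Var(I_t) = t/8 - sin(14*t)/112

The Itô integral of a deterministic integrand f(s) has mean 0 because each increment f(s) * (B_{s+ds} - B_s) has mean 0. By the Itô isometry:
  Var( int_0^t f(s) dB_s ) = E[ (int_0^t f(s) dB_s)^2 ] = int_0^t f(s)^2 ds.
Here f(s) = -sin(7*s)/2, so f(s)^2 = sin(7*s)^2/4. Integrate:
  int_0^t (sin(7*s)^2/4) ds = t/8 - sin(14*t)/112.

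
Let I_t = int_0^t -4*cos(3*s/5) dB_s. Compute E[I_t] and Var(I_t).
E[I_t] = 0; Var(I_t) = 8*t + 20*sin(6*t/5)/3

The Itô integral of a deterministic integrand f(s) has mean 0 because each increment f(s) * (B_{s+ds} - B_s) has mean 0. By the Itô isometry:
  Var( int_0^t f(s) dB_s ) = E[ (int_0^t f(s) dB_s)^2 ] = int_0^t f(s)^2 ds.
Here f(s) = -4*cos(3*s/5), so f(s)^2 = 16*cos(3*s/5)^2. Integrate:
  int_0^t (16*cos(3*s/5)^2) ds = 8*t + 20*sin(6*t/5)/3.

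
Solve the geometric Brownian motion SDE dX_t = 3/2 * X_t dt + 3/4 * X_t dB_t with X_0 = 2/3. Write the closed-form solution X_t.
X_t = 2/3 * exp((39/32) * t + (3/4) * B_t)

For GBM dX = mu X dt + sigma X dB with X_0 = x_0, apply Itô to Y = log X: dY = (mu - sigma^2/2) dt + sigma dB, so Y_t = log(x_0) + (mu - sigma^2/2) t + sigma B_t and hence X_t = x_0 * exp((mu - sigma^2/2) t + sigma B_t).
With mu = 3/2, sigma = 3/4, x_0 = 2/3, this gives:
  X_t = 2/3 * exp((39/32) * t + (3/4) * B_t).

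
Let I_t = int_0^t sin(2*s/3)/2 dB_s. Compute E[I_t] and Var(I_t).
E[I_t] = 0; Var(I_t) = t/8 - 3*sin(4*t/3)/32

The Itô integral of a deterministic integrand f(s) has mean 0 because each increment f(s) * (B_{s+ds} - B_s) has mean 0. By the Itô isometry:
  Var( int_0^t f(s) dB_s ) = E[ (int_0^t f(s) dB_s)^2 ] = int_0^t f(s)^2 ds.
Here f(s) = sin(2*s/3)/2, so f(s)^2 = sin(2*s/3)^2/4. Integrate:
  int_0^t (sin(2*s/3)^2/4) ds = t/8 - 3*sin(4*t/3)/32.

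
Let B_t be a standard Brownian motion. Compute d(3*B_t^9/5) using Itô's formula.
d(3*B_t^9/5) = (108*B_t^7/5) dt + (27*B_t^8/5) dB_t

Itô's formula for f(B_t) gives d f(B_t) = f'(B_t) dB_t + (1/2) f''(B_t) dt. Compute derivatives of f(x) = 3*x^9/5:
  f'(x)  = 27*x^8/5
  f''(x) = 216*x^7/5
Substitute x = B_t and multiply the f'' term by 1/2:
  drift     = (1/2) * (216*x^7/5) evaluated at B_t = 108*B_t^7/5
  diffusion = (27*x^8/5) evaluated at B_t = 27*B_t^8/5
Therefore d(3*B_t^9/5) = (108*B_t^7/5) dt + (27*B_t^8/5) dB_t.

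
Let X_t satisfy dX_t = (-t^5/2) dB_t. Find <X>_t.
<X>_t = t^11/44

For an Itô process dX_t = a(t) dt + b(t) dB_t, the quadratic variation is <X>_t = int_0^t b(s)^2 ds (the drift term does not contribute). Here b(s) = -s^5/2, so
  b(s)^2 = s^10/4.
Integrating from 0 to t:
  <X>_t = int_0^t (s^10/4) ds = t^11/44.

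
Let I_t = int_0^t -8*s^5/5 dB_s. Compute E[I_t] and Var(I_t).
E[I_t] = 0; Var(I_t) = 64*t^11/275

The Itô integral of a deterministic integrand f(s) has mean 0 because each increment f(s) * (B_{s+ds} - B_s) has mean 0. By the Itô isometry:
  Var( int_0^t f(s) dB_s ) = E[ (int_0^t f(s) dB_s)^2 ] = int_0^t f(s)^2 ds.
Here f(s) = -8*s^5/5, so f(s)^2 = 64*s^10/25. Integrate:
  int_0^t (64*s^10/25) ds = 64*t^11/275.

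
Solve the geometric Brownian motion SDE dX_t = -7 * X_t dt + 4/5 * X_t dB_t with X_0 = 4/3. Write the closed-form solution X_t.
X_t = 4/3 * exp((-183/25) * t + (4/5) * B_t)

For GBM dX = mu X dt + sigma X dB with X_0 = x_0, apply Itô to Y = log X: dY = (mu - sigma^2/2) dt + sigma dB, so Y_t = log(x_0) + (mu - sigma^2/2) t + sigma B_t and hence X_t = x_0 * exp((mu - sigma^2/2) t + sigma B_t).
With mu = -7, sigma = 4/5, x_0 = 4/3, this gives:
  X_t = 4/3 * exp((-183/25) * t + (4/5) * B_t).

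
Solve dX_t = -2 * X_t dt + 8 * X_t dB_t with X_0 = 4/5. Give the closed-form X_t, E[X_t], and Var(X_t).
X_t = 4/5 * exp((-34) t + (8) B_t); E[X_t] = 4*exp(-2*t)/5; Var(X_t) = (16*exp(64*t) - 16)*exp(-4*t)/25

For GBM dX = mu X dt + sigma X dB with X_0 = x_0, apply Itô to Y = log X: dY = (mu - sigma^2/2) dt + sigma dB, so Y_t = log(x_0) + (mu - sigma^2/2) t + sigma B_t and hence X_t = x_0 * exp((mu - sigma^2/2) t + sigma B_t).
With mu = -2, sigma = 8, x_0 = 4/5, this gives:
  X_t = 4/5 * exp((-34) * t + (8) * B_t).
Since sigma*B_t ~ Normal(0, sigma^2 t), E[exp(sigma*B_t)] = exp(sigma^2 t / 2); so E[X_t] = x_0 * exp((mu - sigma^2/2) t) * exp(sigma^2 t / 2) = x_0 * exp(mu t) = 4*exp(-2*t)/5.
Var(X_t) = E[X_t^2] - (E[X_t])^2 = x_0^2 * exp(2 mu t) * (exp(sigma^2 t) - 1) = (16*exp(64*t) - 16)*exp(-4*t)/25.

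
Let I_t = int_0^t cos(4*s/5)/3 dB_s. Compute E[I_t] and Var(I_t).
E[I_t] = 0; Var(I_t) = t/18 + 5*sin(4*t/5)*cos(4*t/5)/72

The Itô integral of a deterministic integrand f(s) has mean 0 because each increment f(s) * (B_{s+ds} - B_s) has mean 0. By the Itô isometry:
  Var( int_0^t f(s) dB_s ) = E[ (int_0^t f(s) dB_s)^2 ] = int_0^t f(s)^2 ds.
Here f(s) = cos(4*s/5)/3, so f(s)^2 = cos(4*s/5)^2/9. Integrate:
  int_0^t (cos(4*s/5)^2/9) ds = t/18 + 5*sin(4*t/5)*cos(4*t/5)/72.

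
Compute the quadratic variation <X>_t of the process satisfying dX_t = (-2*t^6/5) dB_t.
<X>_t = 4*t^13/325

For an Itô process dX_t = a(t) dt + b(t) dB_t, the quadratic variation is <X>_t = int_0^t b(s)^2 ds (the drift term does not contribute). Here b(s) = -2*s^6/5, so
  b(s)^2 = 4*s^12/25.
Integrating from 0 to t:
  <X>_t = int_0^t (4*s^12/25) ds = 4*t^13/325.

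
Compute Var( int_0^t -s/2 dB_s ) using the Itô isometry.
Var = t^3/12

The Itô integral of a deterministic integrand f(s) has mean 0 because each increment f(s) * (B_{s+ds} - B_s) has mean 0. By the Itô isometry:
  Var( int_0^t f(s) dB_s ) = E[ (int_0^t f(s) dB_s)^2 ] = int_0^t f(s)^2 ds.
Here f(s) = -s/2, so f(s)^2 = s^2/4. Integrate:
  int_0^t (s^2/4) ds = t^3/12.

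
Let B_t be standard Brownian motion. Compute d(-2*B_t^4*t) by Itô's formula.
d(-2*B_t^4*t) = (2*B_t^2*(-B_t^2 - 6*t)) dt + (-8*B_t^3*t) dB_t

Itô's formula for f(t, x): d f(t, B_t) = (f_t + (1/2) f_xx) dt + f_x dB_t. Compute partials of f(t, x) = -2*t*x^4:
  f_t(t,x)  = -2*x^4
  f_x(t,x)  = -8*t*x^3
  f_xx(t,x) = -24*t*x^2
Assemble drift = f_t + (1/2) f_xx = 2*x^2*(-6*t - x^2) and diffusion = f_x = -8*t*x^3. Substituting x = B_t:
  d(-2*B_t^4*t) = (2*B_t^2*(-B_t^2 - 6*t)) dt + (-8*B_t^3*t) dB_t.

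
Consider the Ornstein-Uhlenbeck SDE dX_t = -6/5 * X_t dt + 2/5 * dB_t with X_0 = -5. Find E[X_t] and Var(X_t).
E[X_t] = -5*exp(-6*t/5); Var(X_t) = 1/15 - exp(-12*t/5)/15

The OU SDE dX = -theta X dt + sigma dB admits the integrating factor exp(theta t): d(exp(theta t) X_t) = sigma exp(theta t) dB_t. Integrating from 0 to t:
  X_t = x_0 * exp(-theta t) + sigma * int_0^t exp(-theta (t-s)) dB_s.
The Itô integral has mean 0 and (by the Itô isometry) variance sigma^2 * int_0^t exp(-2 theta (t - s)) ds = sigma^2 * (1 - exp(-2 theta t)) / (2 theta).
With theta = 6/5, sigma = 2/5, x_0 = -5:
  E[X_t] = -5 * exp(-6/5 t) = -5*exp(-6*t/5)
  Var(X_t) = (2/5)^2 * (1 - exp(-2*6/5 t)) / (2 * 6/5) = 1/15 - exp(-12*t/5)/15.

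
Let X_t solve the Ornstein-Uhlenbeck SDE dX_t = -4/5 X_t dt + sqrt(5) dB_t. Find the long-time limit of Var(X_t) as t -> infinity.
lim Var(X_t) = 25/8

The OU SDE dX = -theta X dt + sigma dB admits the integrating factor exp(theta t): d(exp(theta t) X_t) = sigma exp(theta t) dB_t. Integrating from 0 to t gives X_t = x_0 * exp(-theta t) + sigma * int_0^t exp(-theta (t-s)) dB_s for any initial x_0. The Itô integral has variance (by the Itô isometry) sigma^2 * int_0^t exp(-2 theta (t - s)) ds = sigma^2 * (1 - exp(-2 theta t)) / (2 theta), independent of x_0.
With theta = 4/5, sigma = sqrt(5):
  Var(X_t) = (sqrt(5))^2 * (1 - exp(-2*4/5 t)) / (2 * 4/5) = 25/8 - 25*exp(-8*t/5)/8.
As t -> infinity, exp(-2*4/5 t) -> 0, so the stationary variance is sigma^2 / (2 theta) = 25/8.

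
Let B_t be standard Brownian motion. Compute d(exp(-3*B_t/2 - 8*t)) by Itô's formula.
d(exp(-3*B_t/2 - 8*t)) = (-55*exp(-3*B_t/2 - 8*t)/8) dt + (-3*exp(-3*B_t/2 - 8*t)/2) dB_t

Itô's formula for f(t, x): d f(t, B_t) = (f_t + (1/2) f_xx) dt + f_x dB_t. Compute partials of f(t, x) = exp(-8*t - 3*x/2):
  f_t(t,x)  = -8*exp(-8*t - 3*x/2)
  f_x(t,x)  = -3*exp(-8*t - 3*x/2)/2
  f_xx(t,x) = 9*exp(-8*t - 3*x/2)/4
Assemble drift = f_t + (1/2) f_xx = -55*exp(-8*t - 3*x/2)/8 and diffusion = f_x = -3*exp(-8*t - 3*x/2)/2. Substituting x = B_t:
  d(exp(-3*B_t/2 - 8*t)) = (-55*exp(-3*B_t/2 - 8*t)/8) dt + (-3*exp(-3*B_t/2 - 8*t)/2) dB_t.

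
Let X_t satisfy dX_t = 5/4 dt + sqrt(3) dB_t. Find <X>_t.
<X>_t = 3*t

For an Itô process dX_t = a(t) dt + b(t) dB_t, the quadratic variation is <X>_t = int_0^t b(s)^2 ds (the drift term does not contribute). Here b(s) = sqrt(3), so
  b(s)^2 = 3.
Integrating from 0 to t:
  <X>_t = int_0^t (3) ds = 3*t.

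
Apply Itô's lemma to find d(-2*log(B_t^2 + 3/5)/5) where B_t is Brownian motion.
d(-2*log(B_t^2 + 3/5)/5) = (2*(5*B_t^2 - 3)/(5*B_t^2 + 3)^2) dt + (-4*B_t/(5*B_t^2 + 3)) dB_t

Itô's formula for f(B_t) gives d f(B_t) = f'(B_t) dB_t + (1/2) f''(B_t) dt. Compute derivatives of f(x) = -2*log(x^2 + 3/5)/5:
  f'(x)  = -4*x/(5*x^2 + 3)
  f''(x) = 4*(5*x^2 - 3)/(5*x^2 + 3)^2
Substitute x = B_t and multiply the f'' term by 1/2:
  drift     = (1/2) * (4*(5*x^2 - 3)/(5*x^2 + 3)^2) evaluated at B_t = 2*(5*B_t^2 - 3)/(5*B_t^2 + 3)^2
  diffusion = (-4*x/(5*x^2 + 3)) evaluated at B_t = -4*B_t/(5*B_t^2 + 3)
Therefore d(-2*log(B_t^2 + 3/5)/5) = (2*(5*B_t^2 - 3)/(5*B_t^2 + 3)^2) dt + (-4*B_t/(5*B_t^2 + 3)) dB_t.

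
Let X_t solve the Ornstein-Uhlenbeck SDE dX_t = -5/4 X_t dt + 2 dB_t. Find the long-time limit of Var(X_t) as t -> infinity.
lim Var(X_t) = 8/5

The OU SDE dX = -theta X dt + sigma dB admits the integrating factor exp(theta t): d(exp(theta t) X_t) = sigma exp(theta t) dB_t. Integrating from 0 to t gives X_t = x_0 * exp(-theta t) + sigma * int_0^t exp(-theta (t-s)) dB_s for any initial x_0. The Itô integral has variance (by the Itô isometry) sigma^2 * int_0^t exp(-2 theta (t - s)) ds = sigma^2 * (1 - exp(-2 theta t)) / (2 theta), independent of x_0.
With theta = 5/4, sigma = 2:
  Var(X_t) = (2)^2 * (1 - exp(-2*5/4 t)) / (2 * 5/4) = 8/5 - 8*exp(-5*t/2)/5.
As t -> infinity, exp(-2*5/4 t) -> 0, so the stationary variance is sigma^2 / (2 theta) = 8/5.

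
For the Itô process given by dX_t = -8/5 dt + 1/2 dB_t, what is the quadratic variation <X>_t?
<X>_t = t/4

For an Itô process dX_t = a(t) dt + b(t) dB_t, the quadratic variation is <X>_t = int_0^t b(s)^2 ds (the drift term does not contribute). Here b(s) = 1/2, so
  b(s)^2 = 1/4.
Integrating from 0 to t:
  <X>_t = int_0^t (1/4) ds = t/4.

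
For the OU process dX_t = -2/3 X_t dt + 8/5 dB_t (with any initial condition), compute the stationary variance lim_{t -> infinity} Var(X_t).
lim Var(X_t) = 48/25

The OU SDE dX = -theta X dt + sigma dB admits the integrating factor exp(theta t): d(exp(theta t) X_t) = sigma exp(theta t) dB_t. Integrating from 0 to t gives X_t = x_0 * exp(-theta t) + sigma * int_0^t exp(-theta (t-s)) dB_s for any initial x_0. The Itô integral has variance (by the Itô isometry) sigma^2 * int_0^t exp(-2 theta (t - s)) ds = sigma^2 * (1 - exp(-2 theta t)) / (2 theta), independent of x_0.
With theta = 2/3, sigma = 8/5:
  Var(X_t) = (8/5)^2 * (1 - exp(-2*2/3 t)) / (2 * 2/3) = 48/25 - 48*exp(-4*t/3)/25.
As t -> infinity, exp(-2*2/3 t) -> 0, so the stationary variance is sigma^2 / (2 theta) = 48/25.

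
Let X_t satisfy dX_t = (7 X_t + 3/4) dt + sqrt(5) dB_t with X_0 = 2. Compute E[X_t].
E[X_t] = 59*exp(7*t)/28 - 3/28

Taking expectations and using E[dB_t] = 0, the mean m(t) = E[X_t] satisfies the ODE m'(t) = a m(t) + b with m(0) = x_0. With a = 7, b = 3/4, x_0 = 2, the solution is
  m(t) = x_0 * exp(a t) + (b/a) * (exp(a t) - 1)
       = 2 * exp(7 t) + ((3/4)/7) * (exp(7 t) - 1)
       = 59*exp(7*t)/28 - 3/28.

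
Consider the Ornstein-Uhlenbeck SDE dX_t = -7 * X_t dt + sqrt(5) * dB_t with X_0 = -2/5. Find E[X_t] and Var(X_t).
E[X_t] = -2*exp(-7*t)/5; Var(X_t) = 5/14 - 5*exp(-14*t)/14

The OU SDE dX = -theta X dt + sigma dB admits the integrating factor exp(theta t): d(exp(theta t) X_t) = sigma exp(theta t) dB_t. Integrating from 0 to t:
  X_t = x_0 * exp(-theta t) + sigma * int_0^t exp(-theta (t-s)) dB_s.
The Itô integral has mean 0 and (by the Itô isometry) variance sigma^2 * int_0^t exp(-2 theta (t - s)) ds = sigma^2 * (1 - exp(-2 theta t)) / (2 theta).
With theta = 7, sigma = sqrt(5), x_0 = -2/5:
  E[X_t] = -2/5 * exp(-7 t) = -2*exp(-7*t)/5
  Var(X_t) = (sqrt(5))^2 * (1 - exp(-2*7 t)) / (2 * 7) = 5/14 - 5*exp(-14*t)/14.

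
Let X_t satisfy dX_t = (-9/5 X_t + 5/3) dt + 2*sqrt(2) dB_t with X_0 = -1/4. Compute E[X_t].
E[X_t] = 25/27 - 127*exp(-9*t/5)/108

Taking expectations and using E[dB_t] = 0, the mean m(t) = E[X_t] satisfies the ODE m'(t) = a m(t) + b with m(0) = x_0. With a = -9/5, b = 5/3, x_0 = -1/4, the solution is
  m(t) = x_0 * exp(a t) + (b/a) * (exp(a t) - 1)
       = (-1/4) * exp((-9/5) t) + ((5/3)/(-9/5)) * (exp((-9/5) t) - 1)
       = 25/27 - 127*exp(-9*t/5)/108.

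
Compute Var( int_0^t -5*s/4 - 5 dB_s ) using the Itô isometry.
Var = 25*t*(t^2 + 12*t + 48)/48

The Itô integral of a deterministic integrand f(s) has mean 0 because each increment f(s) * (B_{s+ds} - B_s) has mean 0. By the Itô isometry:
  Var( int_0^t f(s) dB_s ) = E[ (int_0^t f(s) dB_s)^2 ] = int_0^t f(s)^2 ds.
Here f(s) = -5*s/4 - 5, so f(s)^2 = 25*(s + 4)^2/16. Integrate:
  int_0^t (25*(s + 4)^2/16) ds = 25*t*(t^2 + 12*t + 48)/48.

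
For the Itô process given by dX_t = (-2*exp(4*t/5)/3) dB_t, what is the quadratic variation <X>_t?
<X>_t = 5*exp(8*t/5)/18 - 5/18

For an Itô process dX_t = a(t) dt + b(t) dB_t, the quadratic variation is <X>_t = int_0^t b(s)^2 ds (the drift term does not contribute). Here b(s) = -2*exp(4*s/5)/3, so
  b(s)^2 = 4*exp(8*s/5)/9.
Integrating from 0 to t:
  <X>_t = int_0^t (4*exp(8*s/5)/9) ds = 5*exp(8*t/5)/18 - 5/18.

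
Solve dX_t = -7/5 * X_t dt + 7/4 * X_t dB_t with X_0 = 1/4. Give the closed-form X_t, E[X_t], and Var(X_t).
X_t = 1/4 * exp((-469/160) t + (7/4) B_t); E[X_t] = exp(-7*t/5)/4; Var(X_t) = (exp(49*t/16) - 1)*exp(-14*t/5)/16

For GBM dX = mu X dt + sigma X dB with X_0 = x_0, apply Itô to Y = log X: dY = (mu - sigma^2/2) dt + sigma dB, so Y_t = log(x_0) + (mu - sigma^2/2) t + sigma B_t and hence X_t = x_0 * exp((mu - sigma^2/2) t + sigma B_t).
With mu = -7/5, sigma = 7/4, x_0 = 1/4, this gives:
  X_t = 1/4 * exp((-469/160) * t + (7/4) * B_t).
Since sigma*B_t ~ Normal(0, sigma^2 t), E[exp(sigma*B_t)] = exp(sigma^2 t / 2); so E[X_t] = x_0 * exp((mu - sigma^2/2) t) * exp(sigma^2 t / 2) = x_0 * exp(mu t) = exp(-7*t/5)/4.
Var(X_t) = E[X_t^2] - (E[X_t])^2 = x_0^2 * exp(2 mu t) * (exp(sigma^2 t) - 1) = (exp(49*t/16) - 1)*exp(-14*t/5)/16.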